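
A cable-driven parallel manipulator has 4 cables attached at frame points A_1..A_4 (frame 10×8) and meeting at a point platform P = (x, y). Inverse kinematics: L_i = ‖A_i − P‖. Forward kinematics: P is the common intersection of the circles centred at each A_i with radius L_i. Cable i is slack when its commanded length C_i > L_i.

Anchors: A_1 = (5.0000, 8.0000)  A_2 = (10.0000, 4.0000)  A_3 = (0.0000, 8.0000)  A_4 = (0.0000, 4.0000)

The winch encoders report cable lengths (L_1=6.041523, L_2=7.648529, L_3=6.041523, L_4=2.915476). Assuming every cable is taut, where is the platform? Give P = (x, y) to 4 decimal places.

(2.5000, 2.5000)

expand ‖A_i−P‖²=L_i² and subtract eq 1 (k_i ≔ ‖A_i‖²−L_i²)
k_1 = 25.0000+64.0000−36.5000 = 52.5000
eq1−eq2 → [-10.0000  8.0000]·P = -5.0000
eq1−eq3 → [10.0000  0.0000]·P = 25.0000
eq1−eq4 → [10.0000  8.0000]·P = 45.0000
2×2 solve → P = (2.5000, 2.5000)
check cable 4: ‖A_4−P‖² = 8.5000 ≈ L_4² = 8.5000 ✓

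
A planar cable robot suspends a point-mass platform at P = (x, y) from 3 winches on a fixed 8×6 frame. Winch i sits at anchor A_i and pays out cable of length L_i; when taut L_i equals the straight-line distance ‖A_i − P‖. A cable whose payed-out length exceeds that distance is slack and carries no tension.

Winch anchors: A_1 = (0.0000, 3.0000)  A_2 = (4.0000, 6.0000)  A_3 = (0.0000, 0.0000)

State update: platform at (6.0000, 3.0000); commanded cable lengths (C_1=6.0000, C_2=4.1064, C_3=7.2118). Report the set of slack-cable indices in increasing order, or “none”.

2, 3

i=1: geometric 6.0000 vs commanded 6.0000 ⇒ taut
i=2: geometric 3.6056 vs commanded 4.1064 ⇒ slack
i=3: geometric 6.7082 vs commanded 7.2118 ⇒ slack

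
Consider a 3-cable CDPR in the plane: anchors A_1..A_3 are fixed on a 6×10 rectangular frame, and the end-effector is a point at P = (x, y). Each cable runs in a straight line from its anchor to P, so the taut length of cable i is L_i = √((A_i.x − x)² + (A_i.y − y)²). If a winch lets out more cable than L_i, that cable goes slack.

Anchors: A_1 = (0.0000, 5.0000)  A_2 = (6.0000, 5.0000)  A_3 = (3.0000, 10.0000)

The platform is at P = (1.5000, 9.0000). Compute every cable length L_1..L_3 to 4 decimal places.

(4.2720, 6.0208, 1.8028)

cable 1: Δx=-1.5000, Δy=-4.0000; L_1 = √(Δx²+Δy²) = 4.2720
cable 2: Δx=4.5000, Δy=-4.0000; L_2 = √(Δx²+Δy²) = 6.0208
cable 3: Δx=1.5000, Δy=1.0000; L_3 = √(Δx²+Δy²) = 1.8028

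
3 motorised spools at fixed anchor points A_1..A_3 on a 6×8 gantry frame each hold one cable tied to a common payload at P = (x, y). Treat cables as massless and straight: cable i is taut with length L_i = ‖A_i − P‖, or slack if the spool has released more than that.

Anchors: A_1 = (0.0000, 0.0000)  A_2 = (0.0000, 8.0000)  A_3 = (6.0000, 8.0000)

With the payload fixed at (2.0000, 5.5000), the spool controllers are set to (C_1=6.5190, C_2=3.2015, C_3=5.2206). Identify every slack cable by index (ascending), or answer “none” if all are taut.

cable 1: √((-2.0000)²+(-5.5000)²)=5.8523, C_1=6.5190: slack
cable 2: √((-2.0000)²+(2.5000)²)=3.2016, C_2=3.2015: taut
cable 3: √((4.0000)²+(2.5000)²)=4.7170, C_3=5.2206: slack

1, 3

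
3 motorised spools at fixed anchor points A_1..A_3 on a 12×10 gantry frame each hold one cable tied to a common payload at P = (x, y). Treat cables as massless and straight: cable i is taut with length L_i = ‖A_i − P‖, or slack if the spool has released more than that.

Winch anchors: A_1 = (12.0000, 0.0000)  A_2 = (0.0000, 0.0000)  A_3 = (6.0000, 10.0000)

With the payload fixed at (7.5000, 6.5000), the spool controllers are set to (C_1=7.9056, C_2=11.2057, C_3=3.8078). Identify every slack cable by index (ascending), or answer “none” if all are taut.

2

cable 1: √((4.5000)²+(-6.5000)²)=7.9057, C_1=7.9056: taut
cable 2: √((-7.5000)²+(-6.5000)²)=9.9247, C_2=11.2057: slack
cable 3: √((-1.5000)²+(3.5000)²)=3.8079, C_3=3.8078: taut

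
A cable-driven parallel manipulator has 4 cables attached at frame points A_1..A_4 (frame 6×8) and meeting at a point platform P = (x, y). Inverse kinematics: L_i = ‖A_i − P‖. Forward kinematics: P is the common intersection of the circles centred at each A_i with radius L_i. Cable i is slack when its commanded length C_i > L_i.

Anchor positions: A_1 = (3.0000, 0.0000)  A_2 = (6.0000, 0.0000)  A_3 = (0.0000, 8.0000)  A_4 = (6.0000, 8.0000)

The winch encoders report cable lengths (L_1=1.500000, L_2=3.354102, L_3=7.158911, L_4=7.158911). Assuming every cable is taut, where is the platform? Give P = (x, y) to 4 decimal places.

(3.0000, 1.5000)

expand ‖A_i−P‖²=L_i² and subtract eq 1 (q_i ≔ ‖A_i‖²−L_i²)
q_1 = 9.0000+0.0000−2.2500 = 6.7500
eq1−eq2 → [-6.0000  0.0000]·P = -18.0000
eq1−eq3 → [6.0000  -16.0000]·P = -6.0000
eq1−eq4 → [-6.0000  -16.0000]·P = -42.0000
2×2 solve → P = (3.0000, 1.5000)
check cable 4: ‖A_4−P‖² = 51.2500 ≈ L_4² = 51.2500 ✓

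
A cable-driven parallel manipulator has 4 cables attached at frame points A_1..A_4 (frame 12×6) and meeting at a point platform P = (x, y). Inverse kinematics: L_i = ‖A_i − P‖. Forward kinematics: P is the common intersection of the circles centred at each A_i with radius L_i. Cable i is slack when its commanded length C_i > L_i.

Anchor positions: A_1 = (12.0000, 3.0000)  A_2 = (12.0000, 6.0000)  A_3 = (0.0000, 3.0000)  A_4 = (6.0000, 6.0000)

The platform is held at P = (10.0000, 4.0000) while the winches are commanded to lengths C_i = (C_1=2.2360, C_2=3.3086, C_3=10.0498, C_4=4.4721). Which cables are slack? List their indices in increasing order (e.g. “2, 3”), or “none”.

2

cable 1: L_1 = ‖A_1−P‖ = 2.2361;  C_1 = 2.2360 → taut
cable 2: L_2 = ‖A_2−P‖ = 2.8284;  C_2 = 3.3086 → slack
cable 3: L_3 = ‖A_3−P‖ = 10.0499;  C_3 = 10.0498 → taut
cable 4: L_4 = ‖A_4−P‖ = 4.4721;  C_4 = 4.4721 → taut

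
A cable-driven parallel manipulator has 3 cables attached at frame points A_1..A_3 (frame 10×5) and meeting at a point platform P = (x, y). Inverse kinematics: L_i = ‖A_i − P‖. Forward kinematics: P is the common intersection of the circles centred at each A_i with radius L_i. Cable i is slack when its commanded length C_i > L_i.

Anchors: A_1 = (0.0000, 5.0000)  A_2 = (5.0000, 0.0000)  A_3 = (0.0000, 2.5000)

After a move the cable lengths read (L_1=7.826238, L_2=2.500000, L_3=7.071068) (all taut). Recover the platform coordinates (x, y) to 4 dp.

(7.0000, 1.5000)

expand ‖A_i−P‖²=L_i² and subtract eq 1 (c_i ≔ ‖A_i‖²−L_i²)
c_1 = 0.0000+25.0000−61.2500 = -36.2500
eq1−eq2 → [-10.0000  10.0000]·P = -55.0000
eq1−eq3 → [0.0000  5.0000]·P = 7.5000
2×2 solve → P = (7.0000, 1.5000)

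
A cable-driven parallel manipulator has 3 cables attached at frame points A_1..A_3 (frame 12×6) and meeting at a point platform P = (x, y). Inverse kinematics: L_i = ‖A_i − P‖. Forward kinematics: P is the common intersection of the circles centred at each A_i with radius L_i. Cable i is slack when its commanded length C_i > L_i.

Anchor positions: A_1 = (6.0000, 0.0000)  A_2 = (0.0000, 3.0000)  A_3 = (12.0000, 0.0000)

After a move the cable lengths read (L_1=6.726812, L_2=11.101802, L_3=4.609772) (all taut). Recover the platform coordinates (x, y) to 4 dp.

(11.0000, 4.5000)

expand ‖A_i−P‖²=L_i² and subtract eq 1 (c_i ≔ ‖A_i‖²−L_i²)
c_1 = 36.0000+0.0000−45.2500 = -9.2500
eq1−eq2 → [12.0000  -6.0000]·P = 105.0000
eq1−eq3 → [-12.0000  0.0000]·P = -132.0000
2×2 solve → P = (11.0000, 4.5000)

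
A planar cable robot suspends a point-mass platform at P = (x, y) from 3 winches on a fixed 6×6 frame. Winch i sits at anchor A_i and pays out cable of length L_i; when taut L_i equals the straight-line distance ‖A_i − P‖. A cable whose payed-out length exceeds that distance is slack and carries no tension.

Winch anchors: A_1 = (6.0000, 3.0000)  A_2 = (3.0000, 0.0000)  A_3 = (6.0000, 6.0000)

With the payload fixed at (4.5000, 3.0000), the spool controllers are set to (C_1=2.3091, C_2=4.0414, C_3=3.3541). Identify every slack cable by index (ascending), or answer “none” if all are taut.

1, 2

cable 1: √((1.5000)²+(0.0000)²)=1.5000, C_1=2.3091: slack
cable 2: √((-1.5000)²+(-3.0000)²)=3.3541, C_2=4.0414: slack
cable 3: √((1.5000)²+(3.0000)²)=3.3541, C_3=3.3541: taut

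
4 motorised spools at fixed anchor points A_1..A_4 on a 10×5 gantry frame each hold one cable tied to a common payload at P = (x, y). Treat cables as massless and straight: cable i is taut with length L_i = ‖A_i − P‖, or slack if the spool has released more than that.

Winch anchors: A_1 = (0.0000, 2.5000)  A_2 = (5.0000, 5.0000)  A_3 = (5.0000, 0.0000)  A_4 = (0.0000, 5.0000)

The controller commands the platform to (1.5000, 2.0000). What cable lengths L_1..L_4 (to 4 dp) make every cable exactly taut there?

L_1: Δ = A_1−P = (-1.5000, 0.5000) → ‖Δ‖ = √2.5000 = 1.5811
L_2: Δ = A_2−P = (3.5000, 3.0000) → ‖Δ‖ = √21.2500 = 4.6098
L_3: Δ = A_3−P = (3.5000, -2.0000) → ‖Δ‖ = √16.2500 = 4.0311
L_4: Δ = A_4−P = (-1.5000, 3.0000) → ‖Δ‖ = √11.2500 = 3.3541

(1.5811, 4.6098, 4.0311, 3.3541)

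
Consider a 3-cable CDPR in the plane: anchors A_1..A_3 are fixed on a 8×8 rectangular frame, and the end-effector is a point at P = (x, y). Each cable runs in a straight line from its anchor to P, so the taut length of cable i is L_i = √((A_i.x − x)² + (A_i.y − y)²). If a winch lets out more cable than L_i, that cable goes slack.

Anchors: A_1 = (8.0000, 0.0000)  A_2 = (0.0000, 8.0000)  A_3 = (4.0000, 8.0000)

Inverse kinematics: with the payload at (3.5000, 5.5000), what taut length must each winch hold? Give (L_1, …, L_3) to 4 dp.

(7.1063, 4.3012, 2.5495)

cable 1: Δx=4.5000, Δy=-5.5000; L_1 = √(Δx²+Δy²) = 7.1063
cable 2: Δx=-3.5000, Δy=2.5000; L_2 = √(Δx²+Δy²) = 4.3012
cable 3: Δx=0.5000, Δy=2.5000; L_3 = √(Δx²+Δy²) = 2.5495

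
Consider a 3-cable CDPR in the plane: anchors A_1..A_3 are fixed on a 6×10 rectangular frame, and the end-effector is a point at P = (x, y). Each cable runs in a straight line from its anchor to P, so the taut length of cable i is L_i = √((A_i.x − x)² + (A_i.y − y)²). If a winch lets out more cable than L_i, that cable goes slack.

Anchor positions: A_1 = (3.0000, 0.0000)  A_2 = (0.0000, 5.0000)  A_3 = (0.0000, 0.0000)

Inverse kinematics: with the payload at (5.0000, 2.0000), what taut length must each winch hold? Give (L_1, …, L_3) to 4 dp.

(2.8284, 5.8310, 5.3852)

cable 1: Δx=-2.0000, Δy=-2.0000; L_1 = √(Δx²+Δy²) = 2.8284
cable 2: Δx=-5.0000, Δy=3.0000; L_2 = √(Δx²+Δy²) = 5.8310
cable 3: Δx=-5.0000, Δy=-2.0000; L_3 = √(Δx²+Δy²) = 5.3852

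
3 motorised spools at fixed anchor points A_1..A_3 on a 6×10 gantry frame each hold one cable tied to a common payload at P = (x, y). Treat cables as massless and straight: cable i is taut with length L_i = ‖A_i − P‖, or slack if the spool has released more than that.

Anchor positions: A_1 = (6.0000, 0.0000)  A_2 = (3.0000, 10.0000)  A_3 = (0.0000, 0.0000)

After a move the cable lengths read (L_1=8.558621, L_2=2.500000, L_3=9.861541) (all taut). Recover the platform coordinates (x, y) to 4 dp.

circle eqns → linear via eq_j − eq_1; set q_j = A_j·A_j − L_j²
q_1 = 36.0000+0.0000−73.2500 = -37.2500
6.0000·x − 20.0000·y = q_1−q_2 = -140.0000
12.0000·x + 0.0000·y = q_1−q_3 = 60.0000
solve first two rows → x=5.0000, y=8.5000

(5.0000, 8.5000)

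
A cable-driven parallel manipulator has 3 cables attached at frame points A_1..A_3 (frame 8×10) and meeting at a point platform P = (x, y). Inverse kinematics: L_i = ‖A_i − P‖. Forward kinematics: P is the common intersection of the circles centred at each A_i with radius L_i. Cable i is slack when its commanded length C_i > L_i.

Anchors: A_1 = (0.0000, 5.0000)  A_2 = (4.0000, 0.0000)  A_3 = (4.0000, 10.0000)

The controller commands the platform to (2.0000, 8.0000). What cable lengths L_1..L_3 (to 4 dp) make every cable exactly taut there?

(3.6056, 8.2462, 2.8284)

L_1 = √((0.0000−2.0000)² + (5.0000−8.0000)²) = 3.6056
L_2 = √((4.0000−2.0000)² + (0.0000−8.0000)²) = 8.2462
L_3 = √((4.0000−2.0000)² + (10.0000−8.0000)²) = 2.8284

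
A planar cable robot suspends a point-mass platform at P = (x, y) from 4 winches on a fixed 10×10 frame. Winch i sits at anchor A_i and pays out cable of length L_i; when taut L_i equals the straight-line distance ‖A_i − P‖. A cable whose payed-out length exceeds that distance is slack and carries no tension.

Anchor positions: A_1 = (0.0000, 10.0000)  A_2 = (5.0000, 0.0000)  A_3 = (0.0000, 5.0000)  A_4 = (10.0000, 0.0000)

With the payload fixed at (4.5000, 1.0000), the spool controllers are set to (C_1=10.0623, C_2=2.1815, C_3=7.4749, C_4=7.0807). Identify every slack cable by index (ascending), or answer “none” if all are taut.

cable 1: L_1 = ‖A_1−P‖ = 10.0623;  C_1 = 10.0623 → taut
cable 2: L_2 = ‖A_2−P‖ = 1.1180;  C_2 = 2.1815 → slack
cable 3: L_3 = ‖A_3−P‖ = 6.0208;  C_3 = 7.4749 → slack
cable 4: L_4 = ‖A_4−P‖ = 5.5902;  C_4 = 7.0807 → slack

2, 3, 4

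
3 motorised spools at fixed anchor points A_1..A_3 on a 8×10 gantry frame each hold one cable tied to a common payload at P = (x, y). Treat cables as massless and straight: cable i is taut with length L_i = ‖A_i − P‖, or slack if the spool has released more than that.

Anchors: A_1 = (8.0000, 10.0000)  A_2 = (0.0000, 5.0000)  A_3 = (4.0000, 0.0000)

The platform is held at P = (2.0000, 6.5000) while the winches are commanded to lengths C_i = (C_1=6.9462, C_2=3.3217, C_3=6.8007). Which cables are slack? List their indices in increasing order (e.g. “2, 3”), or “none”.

2

i=1: geometric 6.9462 vs commanded 6.9462 ⇒ taut
i=2: geometric 2.5000 vs commanded 3.3217 ⇒ slack
i=3: geometric 6.8007 vs commanded 6.8007 ⇒ taut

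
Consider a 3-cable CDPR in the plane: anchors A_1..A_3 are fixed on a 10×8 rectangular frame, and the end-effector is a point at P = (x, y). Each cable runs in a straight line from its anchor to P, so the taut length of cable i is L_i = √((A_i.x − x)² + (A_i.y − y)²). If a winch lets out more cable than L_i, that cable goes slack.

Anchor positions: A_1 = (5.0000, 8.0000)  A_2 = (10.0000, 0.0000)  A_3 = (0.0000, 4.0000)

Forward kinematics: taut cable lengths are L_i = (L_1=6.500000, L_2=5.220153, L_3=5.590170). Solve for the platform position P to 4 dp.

each cable: (A_i−P)·(A_i−P) = L_i²; let c_i = ‖A_i‖²−L_i²
c_1 = 25.0000+64.0000−42.2500 = 46.7500
row 1: -10.0000x + 16.0000y = -26.0000  (c_2=72.7500)
row 2: 10.0000x + 8.0000y = 62.0000  (c_3=-15.2500)
Cramer on rows 1–2 → x = 5.0000, y = 1.5000

(5.0000, 1.5000)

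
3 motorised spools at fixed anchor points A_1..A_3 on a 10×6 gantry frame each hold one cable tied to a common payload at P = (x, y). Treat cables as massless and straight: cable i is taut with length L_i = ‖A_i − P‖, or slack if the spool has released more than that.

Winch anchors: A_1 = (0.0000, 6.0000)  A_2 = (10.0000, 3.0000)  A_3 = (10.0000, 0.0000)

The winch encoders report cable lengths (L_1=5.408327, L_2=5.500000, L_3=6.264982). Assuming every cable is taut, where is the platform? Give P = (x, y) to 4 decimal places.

each cable: (A_i−P)·(A_i−P) = L_i²; let c_i = ‖A_i‖²−L_i²
c_1 = 0.0000+36.0000−29.2500 = 6.7500
row 1: -20.0000x + 6.0000y = -72.0000  (c_2=78.7500)
row 2: -20.0000x + 12.0000y = -54.0000  (c_3=60.7500)
Cramer on rows 1–2 → x = 4.5000, y = 3.0000

(4.5000, 3.0000)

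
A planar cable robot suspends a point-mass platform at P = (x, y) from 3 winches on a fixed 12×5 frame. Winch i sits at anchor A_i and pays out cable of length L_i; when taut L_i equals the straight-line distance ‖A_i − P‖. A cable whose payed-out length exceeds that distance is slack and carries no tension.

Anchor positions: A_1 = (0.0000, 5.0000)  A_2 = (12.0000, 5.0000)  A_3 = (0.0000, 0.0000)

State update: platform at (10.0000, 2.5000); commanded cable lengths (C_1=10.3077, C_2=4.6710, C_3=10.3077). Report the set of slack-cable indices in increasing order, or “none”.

i=1: geometric 10.3078 vs commanded 10.3077 ⇒ taut
i=2: geometric 3.2016 vs commanded 4.6710 ⇒ slack
i=3: geometric 10.3078 vs commanded 10.3077 ⇒ taut

2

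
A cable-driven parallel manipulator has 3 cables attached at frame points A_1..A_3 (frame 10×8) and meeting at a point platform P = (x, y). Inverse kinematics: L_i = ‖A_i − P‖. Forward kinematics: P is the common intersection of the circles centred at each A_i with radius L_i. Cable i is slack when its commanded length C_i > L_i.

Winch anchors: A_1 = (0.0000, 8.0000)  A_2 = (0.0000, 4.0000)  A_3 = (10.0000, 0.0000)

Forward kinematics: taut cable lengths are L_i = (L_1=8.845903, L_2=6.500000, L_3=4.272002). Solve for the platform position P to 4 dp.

expand ‖A_i−P‖²=L_i² and subtract eq 1 (c_i ≔ ‖A_i‖²−L_i²)
c_1 = 0.0000+64.0000−78.2500 = -14.2500
eq1−eq2 → [0.0000  8.0000]·P = 12.0000
eq1−eq3 → [-20.0000  16.0000]·P = -96.0000
2×2 solve → P = (6.0000, 1.5000)

(6.0000, 1.5000)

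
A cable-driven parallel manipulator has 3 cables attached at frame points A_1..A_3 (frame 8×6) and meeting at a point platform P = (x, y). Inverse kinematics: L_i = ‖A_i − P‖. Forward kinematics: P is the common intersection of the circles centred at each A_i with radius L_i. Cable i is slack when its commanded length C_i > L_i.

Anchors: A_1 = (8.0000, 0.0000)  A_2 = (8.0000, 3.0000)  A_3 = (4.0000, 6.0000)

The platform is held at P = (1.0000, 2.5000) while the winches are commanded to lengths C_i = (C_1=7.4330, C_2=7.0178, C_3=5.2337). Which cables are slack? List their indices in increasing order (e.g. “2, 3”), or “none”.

3

i=1: geometric 7.4330 vs commanded 7.4330 ⇒ taut
i=2: geometric 7.0178 vs commanded 7.0178 ⇒ taut
i=3: geometric 4.6098 vs commanded 5.2337 ⇒ slack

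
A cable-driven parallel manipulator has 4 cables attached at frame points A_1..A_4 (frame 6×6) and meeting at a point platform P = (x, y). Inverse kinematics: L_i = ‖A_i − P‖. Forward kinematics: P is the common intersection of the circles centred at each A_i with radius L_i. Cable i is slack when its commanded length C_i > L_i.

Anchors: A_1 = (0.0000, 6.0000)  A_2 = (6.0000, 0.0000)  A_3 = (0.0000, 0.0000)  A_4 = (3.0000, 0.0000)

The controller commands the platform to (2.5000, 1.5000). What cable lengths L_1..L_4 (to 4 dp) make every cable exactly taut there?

L_1 = √((0.0000−2.5000)² + (6.0000−1.5000)²) = 5.1478
L_2 = √((6.0000−2.5000)² + (0.0000−1.5000)²) = 3.8079
L_3 = √((0.0000−2.5000)² + (0.0000−1.5000)²) = 2.9155
L_4 = √((3.0000−2.5000)² + (0.0000−1.5000)²) = 1.5811

(5.1478, 3.8079, 2.9155, 1.5811)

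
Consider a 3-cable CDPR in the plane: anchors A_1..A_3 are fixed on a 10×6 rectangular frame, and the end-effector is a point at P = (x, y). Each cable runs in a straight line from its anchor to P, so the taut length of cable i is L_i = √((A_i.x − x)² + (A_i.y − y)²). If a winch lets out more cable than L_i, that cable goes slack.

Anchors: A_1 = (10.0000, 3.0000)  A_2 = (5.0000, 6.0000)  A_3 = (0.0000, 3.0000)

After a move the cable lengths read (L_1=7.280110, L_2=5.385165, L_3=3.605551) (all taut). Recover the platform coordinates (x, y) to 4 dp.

each cable: (A_i−P)·(A_i−P) = L_i²; let c_i = ‖A_i‖²−L_i²
c_1 = 100.0000+9.0000−53.0000 = 56.0000
row 1: 10.0000x − 6.0000y = 24.0000  (c_2=32.0000)
row 2: 20.0000x + 0.0000y = 60.0000  (c_3=-4.0000)
Cramer on rows 1–2 → x = 3.0000, y = 1.0000

(3.0000, 1.0000)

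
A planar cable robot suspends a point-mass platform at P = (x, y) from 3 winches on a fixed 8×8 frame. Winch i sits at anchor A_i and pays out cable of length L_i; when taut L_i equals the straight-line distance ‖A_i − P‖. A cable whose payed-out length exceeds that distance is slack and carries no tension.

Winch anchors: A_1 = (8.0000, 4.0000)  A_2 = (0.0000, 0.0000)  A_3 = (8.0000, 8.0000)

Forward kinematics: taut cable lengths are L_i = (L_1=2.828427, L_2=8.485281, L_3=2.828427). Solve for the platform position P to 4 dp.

circle eqns → linear via eq_j − eq_1; set q_j = A_j·A_j − L_j²
q_1 = 64.0000+16.0000−8.0000 = 72.0000
16.0000·x + 8.0000·y = q_1−q_2 = 144.0000
0.0000·x − 8.0000·y = q_1−q_3 = -48.0000
solve first two rows → x=6.0000, y=6.0000

(6.0000, 6.0000)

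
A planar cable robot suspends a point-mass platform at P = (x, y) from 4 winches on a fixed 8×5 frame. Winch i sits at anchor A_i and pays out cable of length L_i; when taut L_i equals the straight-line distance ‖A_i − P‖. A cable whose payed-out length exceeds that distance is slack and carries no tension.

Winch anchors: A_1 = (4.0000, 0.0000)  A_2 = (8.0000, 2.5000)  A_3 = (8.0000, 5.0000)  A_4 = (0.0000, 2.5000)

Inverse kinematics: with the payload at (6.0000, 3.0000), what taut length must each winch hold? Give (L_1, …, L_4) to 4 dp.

L_1 = √((4.0000−6.0000)² + (0.0000−3.0000)²) = 3.6056
L_2 = √((8.0000−6.0000)² + (2.5000−3.0000)²) = 2.0616
L_3 = √((8.0000−6.0000)² + (5.0000−3.0000)²) = 2.8284
L_4 = √((0.0000−6.0000)² + (2.5000−3.0000)²) = 6.0208

(3.6056, 2.0616, 2.8284, 6.0208)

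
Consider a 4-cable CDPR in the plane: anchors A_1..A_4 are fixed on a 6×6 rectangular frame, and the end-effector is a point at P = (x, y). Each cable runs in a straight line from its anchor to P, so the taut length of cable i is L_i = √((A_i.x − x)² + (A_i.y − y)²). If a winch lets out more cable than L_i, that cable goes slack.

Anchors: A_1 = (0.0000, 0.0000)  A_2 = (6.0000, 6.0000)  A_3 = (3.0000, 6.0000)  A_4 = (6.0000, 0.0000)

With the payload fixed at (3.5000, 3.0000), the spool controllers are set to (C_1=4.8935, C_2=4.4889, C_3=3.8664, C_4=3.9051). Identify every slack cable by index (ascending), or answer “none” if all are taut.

cable 1: √((-3.5000)²+(-3.0000)²)=4.6098, C_1=4.8935: slack
cable 2: √((2.5000)²+(3.0000)²)=3.9051, C_2=4.4889: slack
cable 3: √((-0.5000)²+(3.0000)²)=3.0414, C_3=3.8664: slack
cable 4: √((2.5000)²+(-3.0000)²)=3.9051, C_4=3.9051: taut

1, 2, 3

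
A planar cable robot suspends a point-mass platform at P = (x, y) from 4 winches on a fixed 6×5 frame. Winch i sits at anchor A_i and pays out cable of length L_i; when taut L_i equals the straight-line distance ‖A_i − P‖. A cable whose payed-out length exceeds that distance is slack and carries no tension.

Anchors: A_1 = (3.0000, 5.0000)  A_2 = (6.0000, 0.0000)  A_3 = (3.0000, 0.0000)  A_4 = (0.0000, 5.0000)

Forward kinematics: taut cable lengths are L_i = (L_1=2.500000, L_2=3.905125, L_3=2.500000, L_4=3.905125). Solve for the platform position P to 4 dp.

(3.0000, 2.5000)

expand ‖A_i−P‖²=L_i² and subtract eq 1 (c_i ≔ ‖A_i‖²−L_i²)
c_1 = 9.0000+25.0000−6.2500 = 27.7500
eq1−eq2 → [-6.0000  10.0000]·P = 7.0000
eq1−eq3 → [0.0000  10.0000]·P = 25.0000
eq1−eq4 → [6.0000  0.0000]·P = 18.0000
2×2 solve → P = (3.0000, 2.5000)
check cable 4: ‖A_4−P‖² = 15.2500 ≈ L_4² = 15.2500 ✓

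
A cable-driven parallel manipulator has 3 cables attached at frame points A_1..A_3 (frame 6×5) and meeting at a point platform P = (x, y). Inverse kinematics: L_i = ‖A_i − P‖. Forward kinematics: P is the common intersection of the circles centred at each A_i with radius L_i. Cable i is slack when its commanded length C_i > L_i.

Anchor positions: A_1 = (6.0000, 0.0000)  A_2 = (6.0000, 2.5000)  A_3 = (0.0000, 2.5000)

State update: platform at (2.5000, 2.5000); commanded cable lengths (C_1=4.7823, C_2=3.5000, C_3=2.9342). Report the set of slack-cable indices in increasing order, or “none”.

i=1: geometric 4.3012 vs commanded 4.7823 ⇒ slack
i=2: geometric 3.5000 vs commanded 3.5000 ⇒ taut
i=3: geometric 2.5000 vs commanded 2.9342 ⇒ slack

1, 3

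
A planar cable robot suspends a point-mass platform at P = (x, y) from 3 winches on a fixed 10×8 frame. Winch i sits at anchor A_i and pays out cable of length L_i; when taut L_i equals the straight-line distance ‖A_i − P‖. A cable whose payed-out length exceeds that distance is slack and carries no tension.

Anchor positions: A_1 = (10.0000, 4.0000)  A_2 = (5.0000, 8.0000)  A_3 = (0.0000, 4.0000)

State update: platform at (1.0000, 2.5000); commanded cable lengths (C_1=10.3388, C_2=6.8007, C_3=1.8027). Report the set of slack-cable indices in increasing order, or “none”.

i=1: geometric 9.1241 vs commanded 10.3388 ⇒ slack
i=2: geometric 6.8007 vs commanded 6.8007 ⇒ taut
i=3: geometric 1.8028 vs commanded 1.8027 ⇒ taut

1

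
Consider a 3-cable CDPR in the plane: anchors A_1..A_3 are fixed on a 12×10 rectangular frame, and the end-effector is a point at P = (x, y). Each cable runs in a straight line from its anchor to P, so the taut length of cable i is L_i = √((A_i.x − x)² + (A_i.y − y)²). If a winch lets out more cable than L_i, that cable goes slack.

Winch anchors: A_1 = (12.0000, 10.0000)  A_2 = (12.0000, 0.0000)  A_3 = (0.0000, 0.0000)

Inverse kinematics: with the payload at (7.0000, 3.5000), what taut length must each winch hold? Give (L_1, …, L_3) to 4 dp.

(8.2006, 6.1033, 7.8262)

cable 1: Δx=5.0000, Δy=6.5000; L_1 = √(Δx²+Δy²) = 8.2006
cable 2: Δx=5.0000, Δy=-3.5000; L_2 = √(Δx²+Δy²) = 6.1033
cable 3: Δx=-7.0000, Δy=-3.5000; L_3 = √(Δx²+Δy²) = 7.8262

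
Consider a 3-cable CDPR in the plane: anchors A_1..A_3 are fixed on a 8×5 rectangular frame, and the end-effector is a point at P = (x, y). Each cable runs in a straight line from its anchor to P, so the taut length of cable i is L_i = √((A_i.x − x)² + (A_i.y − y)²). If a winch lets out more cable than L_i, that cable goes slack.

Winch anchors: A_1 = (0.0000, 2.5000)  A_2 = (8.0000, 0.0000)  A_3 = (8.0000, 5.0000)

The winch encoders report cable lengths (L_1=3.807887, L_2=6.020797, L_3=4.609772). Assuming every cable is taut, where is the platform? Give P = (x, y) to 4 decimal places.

(3.5000, 4.0000)

each cable: (A_i−P)·(A_i−P) = L_i²; let c_i = ‖A_i‖²−L_i²
c_1 = 0.0000+6.2500−14.5000 = -8.2500
row 1: -16.0000x + 5.0000y = -36.0000  (c_2=27.7500)
row 2: -16.0000x − 5.0000y = -76.0000  (c_3=67.7500)
Cramer on rows 1–2 → x = 3.5000, y = 4.0000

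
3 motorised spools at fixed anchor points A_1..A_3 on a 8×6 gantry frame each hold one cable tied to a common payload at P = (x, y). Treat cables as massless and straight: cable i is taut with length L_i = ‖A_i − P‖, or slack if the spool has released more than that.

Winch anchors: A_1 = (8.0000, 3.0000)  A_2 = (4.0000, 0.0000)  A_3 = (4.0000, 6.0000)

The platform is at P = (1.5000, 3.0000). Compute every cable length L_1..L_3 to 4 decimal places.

L_1: Δ = A_1−P = (6.5000, 0.0000) → ‖Δ‖ = √42.2500 = 6.5000
L_2: Δ = A_2−P = (2.5000, -3.0000) → ‖Δ‖ = √15.2500 = 3.9051
L_3: Δ = A_3−P = (2.5000, 3.0000) → ‖Δ‖ = √15.2500 = 3.9051

(6.5000, 3.9051, 3.9051)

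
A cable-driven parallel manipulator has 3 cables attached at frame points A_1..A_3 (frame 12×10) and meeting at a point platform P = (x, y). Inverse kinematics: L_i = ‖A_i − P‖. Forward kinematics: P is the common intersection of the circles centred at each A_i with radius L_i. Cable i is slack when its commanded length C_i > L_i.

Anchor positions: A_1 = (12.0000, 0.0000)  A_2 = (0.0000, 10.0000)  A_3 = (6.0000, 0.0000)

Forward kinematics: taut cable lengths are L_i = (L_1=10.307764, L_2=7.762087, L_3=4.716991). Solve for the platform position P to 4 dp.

circle eqns → linear via eq_j − eq_1; set q_j = A_j·A_j − L_j²
q_1 = 144.0000+0.0000−106.2500 = 37.7500
24.0000·x − 20.0000·y = q_1−q_2 = -2.0000
12.0000·x + 0.0000·y = q_1−q_3 = 24.0000
solve first two rows → x=2.0000, y=2.5000

(2.0000, 2.5000)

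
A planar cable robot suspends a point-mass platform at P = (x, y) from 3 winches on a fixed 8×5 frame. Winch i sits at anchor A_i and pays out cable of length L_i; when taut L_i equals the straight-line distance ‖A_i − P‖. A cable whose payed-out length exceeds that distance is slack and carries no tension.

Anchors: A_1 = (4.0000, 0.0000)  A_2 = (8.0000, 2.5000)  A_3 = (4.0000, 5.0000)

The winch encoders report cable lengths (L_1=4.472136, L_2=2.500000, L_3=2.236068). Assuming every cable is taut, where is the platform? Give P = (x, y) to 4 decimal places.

each cable: (A_i−P)·(A_i−P) = L_i²; let q_i = ‖A_i‖²−L_i²
q_1 = 16.0000+0.0000−20.0000 = -4.0000
row 1: -8.0000x − 5.0000y = -68.0000  (q_2=64.0000)
row 2: 0.0000x − 10.0000y = -40.0000  (q_3=36.0000)
Cramer on rows 1–2 → x = 6.0000, y = 4.0000

(6.0000, 4.0000)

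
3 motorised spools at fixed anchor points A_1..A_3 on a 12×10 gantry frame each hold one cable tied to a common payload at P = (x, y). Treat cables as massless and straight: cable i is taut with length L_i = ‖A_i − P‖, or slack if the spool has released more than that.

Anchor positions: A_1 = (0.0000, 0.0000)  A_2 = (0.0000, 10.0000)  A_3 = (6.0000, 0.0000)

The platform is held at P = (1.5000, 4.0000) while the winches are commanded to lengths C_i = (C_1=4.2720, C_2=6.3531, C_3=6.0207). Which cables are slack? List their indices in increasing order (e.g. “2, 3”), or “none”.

cable 1: L_1 = ‖A_1−P‖ = 4.2720;  C_1 = 4.2720 → taut
cable 2: L_2 = ‖A_2−P‖ = 6.1847;  C_2 = 6.3531 → slack
cable 3: L_3 = ‖A_3−P‖ = 6.0208;  C_3 = 6.0207 → taut

2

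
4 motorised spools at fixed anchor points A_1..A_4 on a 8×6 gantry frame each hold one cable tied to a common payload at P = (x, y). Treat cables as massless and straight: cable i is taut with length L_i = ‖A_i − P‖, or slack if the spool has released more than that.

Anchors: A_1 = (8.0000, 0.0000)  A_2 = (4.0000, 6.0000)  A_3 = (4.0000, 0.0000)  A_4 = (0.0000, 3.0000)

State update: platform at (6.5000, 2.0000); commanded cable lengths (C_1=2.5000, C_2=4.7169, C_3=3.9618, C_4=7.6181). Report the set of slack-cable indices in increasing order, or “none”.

3, 4

cable 1: √((1.5000)²+(-2.0000)²)=2.5000, C_1=2.5000: taut
cable 2: √((-2.5000)²+(4.0000)²)=4.7170, C_2=4.7169: taut
cable 3: √((-2.5000)²+(-2.0000)²)=3.2016, C_3=3.9618: slack
cable 4: √((-6.5000)²+(1.0000)²)=6.5765, C_4=7.6181: slack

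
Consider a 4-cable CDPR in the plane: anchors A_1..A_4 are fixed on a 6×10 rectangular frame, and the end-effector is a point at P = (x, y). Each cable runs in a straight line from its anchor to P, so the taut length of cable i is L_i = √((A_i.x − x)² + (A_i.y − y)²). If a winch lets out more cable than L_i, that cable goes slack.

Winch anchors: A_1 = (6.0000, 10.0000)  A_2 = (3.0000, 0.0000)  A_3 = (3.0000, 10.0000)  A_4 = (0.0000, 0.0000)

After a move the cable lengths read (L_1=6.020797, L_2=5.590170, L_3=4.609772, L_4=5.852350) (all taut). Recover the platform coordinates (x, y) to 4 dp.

(2.0000, 5.5000)

circle eqns → linear via eq_j − eq_1; set c_j = A_j·A_j − L_j²
c_1 = 36.0000+100.0000−36.2500 = 99.7500
6.0000·x + 20.0000·y = c_1−c_2 = 122.0000
6.0000·x + 0.0000·y = c_1−c_3 = 12.0000
12.0000·x + 20.0000·y = c_1−c_4 = 134.0000
solve first two rows → x=2.0000, y=5.5000
check cable 4: ‖A_4−P‖² = 34.2500 ≈ L_4² = 34.2500 ✓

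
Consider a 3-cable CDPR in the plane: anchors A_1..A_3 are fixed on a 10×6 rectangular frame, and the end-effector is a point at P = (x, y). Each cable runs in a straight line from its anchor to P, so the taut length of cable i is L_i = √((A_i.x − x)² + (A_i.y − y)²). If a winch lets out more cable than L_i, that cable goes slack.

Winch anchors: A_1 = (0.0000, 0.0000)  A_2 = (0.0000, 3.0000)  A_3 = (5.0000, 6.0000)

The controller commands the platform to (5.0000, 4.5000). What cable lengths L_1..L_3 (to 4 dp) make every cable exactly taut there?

(6.7268, 5.2202, 1.5000)

L_1: Δ = A_1−P = (-5.0000, -4.5000) → ‖Δ‖ = √45.2500 = 6.7268
L_2: Δ = A_2−P = (-5.0000, -1.5000) → ‖Δ‖ = √27.2500 = 5.2202
L_3: Δ = A_3−P = (0.0000, 1.5000) → ‖Δ‖ = √2.2500 = 1.5000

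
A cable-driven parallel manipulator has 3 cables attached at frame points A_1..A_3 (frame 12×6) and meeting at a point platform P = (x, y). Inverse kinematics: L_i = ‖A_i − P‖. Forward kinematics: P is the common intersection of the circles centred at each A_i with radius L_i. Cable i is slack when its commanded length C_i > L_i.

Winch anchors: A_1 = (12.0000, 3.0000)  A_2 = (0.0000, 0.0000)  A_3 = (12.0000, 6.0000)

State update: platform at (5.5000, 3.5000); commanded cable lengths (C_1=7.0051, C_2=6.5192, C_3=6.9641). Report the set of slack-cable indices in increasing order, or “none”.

i=1: geometric 6.5192 vs commanded 7.0051 ⇒ slack
i=2: geometric 6.5192 vs commanded 6.5192 ⇒ taut
i=3: geometric 6.9642 vs commanded 6.9641 ⇒ taut

1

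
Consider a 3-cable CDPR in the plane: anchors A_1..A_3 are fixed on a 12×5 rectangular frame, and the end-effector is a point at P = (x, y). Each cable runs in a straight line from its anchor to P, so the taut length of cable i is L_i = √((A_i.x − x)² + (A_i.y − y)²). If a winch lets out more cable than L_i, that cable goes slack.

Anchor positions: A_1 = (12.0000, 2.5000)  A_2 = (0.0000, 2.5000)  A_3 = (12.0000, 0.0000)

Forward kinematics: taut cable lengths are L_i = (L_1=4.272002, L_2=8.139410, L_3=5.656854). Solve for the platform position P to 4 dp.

(8.0000, 4.0000)

expand ‖A_i−P‖²=L_i² and subtract eq 1 (k_i ≔ ‖A_i‖²−L_i²)
k_1 = 144.0000+6.2500−18.2500 = 132.0000
eq1−eq2 → [24.0000  0.0000]·P = 192.0000
eq1−eq3 → [0.0000  5.0000]·P = 20.0000
2×2 solve → P = (8.0000, 4.0000)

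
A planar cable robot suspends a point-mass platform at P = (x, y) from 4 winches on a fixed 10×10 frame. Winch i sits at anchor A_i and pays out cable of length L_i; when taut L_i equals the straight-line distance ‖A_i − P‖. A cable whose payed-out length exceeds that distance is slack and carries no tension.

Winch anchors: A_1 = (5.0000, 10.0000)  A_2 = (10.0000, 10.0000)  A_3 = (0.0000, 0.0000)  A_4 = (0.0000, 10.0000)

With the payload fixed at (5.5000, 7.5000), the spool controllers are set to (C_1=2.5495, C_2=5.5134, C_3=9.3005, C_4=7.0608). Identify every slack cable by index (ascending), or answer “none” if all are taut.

2, 4

cable 1: √((-0.5000)²+(2.5000)²)=2.5495, C_1=2.5495: taut
cable 2: √((4.5000)²+(2.5000)²)=5.1478, C_2=5.5134: slack
cable 3: √((-5.5000)²+(-7.5000)²)=9.3005, C_3=9.3005: taut
cable 4: √((-5.5000)²+(2.5000)²)=6.0415, C_4=7.0608: slack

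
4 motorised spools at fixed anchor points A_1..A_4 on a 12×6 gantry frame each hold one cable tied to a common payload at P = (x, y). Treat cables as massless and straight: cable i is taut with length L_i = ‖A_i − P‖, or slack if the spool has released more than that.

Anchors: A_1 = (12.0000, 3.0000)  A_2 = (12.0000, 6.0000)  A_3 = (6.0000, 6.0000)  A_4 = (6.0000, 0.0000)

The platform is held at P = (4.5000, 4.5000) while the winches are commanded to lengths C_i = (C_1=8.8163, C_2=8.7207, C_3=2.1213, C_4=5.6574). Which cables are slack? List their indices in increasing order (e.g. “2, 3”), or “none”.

1, 2, 4

cable 1: √((7.5000)²+(-1.5000)²)=7.6485, C_1=8.8163: slack
cable 2: √((7.5000)²+(1.5000)²)=7.6485, C_2=8.7207: slack
cable 3: √((1.5000)²+(1.5000)²)=2.1213, C_3=2.1213: taut
cable 4: √((1.5000)²+(-4.5000)²)=4.7434, C_4=5.6574: slack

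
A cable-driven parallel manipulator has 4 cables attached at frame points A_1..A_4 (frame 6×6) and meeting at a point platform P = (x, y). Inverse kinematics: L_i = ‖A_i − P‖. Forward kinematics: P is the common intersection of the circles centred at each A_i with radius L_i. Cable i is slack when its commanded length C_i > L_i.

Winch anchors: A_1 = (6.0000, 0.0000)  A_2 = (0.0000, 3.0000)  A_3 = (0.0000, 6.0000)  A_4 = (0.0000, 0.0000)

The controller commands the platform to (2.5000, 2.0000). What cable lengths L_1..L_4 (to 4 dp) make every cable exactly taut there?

cable 1: Δx=3.5000, Δy=-2.0000; L_1 = √(Δx²+Δy²) = 4.0311
cable 2: Δx=-2.5000, Δy=1.0000; L_2 = √(Δx²+Δy²) = 2.6926
cable 3: Δx=-2.5000, Δy=4.0000; L_3 = √(Δx²+Δy²) = 4.7170
cable 4: Δx=-2.5000, Δy=-2.0000; L_4 = √(Δx²+Δy²) = 3.2016

(4.0311, 2.6926, 4.7170, 3.2016)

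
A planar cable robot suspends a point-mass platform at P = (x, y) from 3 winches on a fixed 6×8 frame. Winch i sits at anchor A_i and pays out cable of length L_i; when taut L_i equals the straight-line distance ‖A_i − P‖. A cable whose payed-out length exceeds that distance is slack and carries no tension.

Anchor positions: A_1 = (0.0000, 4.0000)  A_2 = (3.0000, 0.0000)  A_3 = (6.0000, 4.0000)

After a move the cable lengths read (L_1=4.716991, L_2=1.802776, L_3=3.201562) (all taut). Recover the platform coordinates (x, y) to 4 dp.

circle eqns → linear via eq_j − eq_1; set c_j = A_j·A_j − L_j²
c_1 = 0.0000+16.0000−22.2500 = -6.2500
-6.0000·x + 8.0000·y = c_1−c_2 = -12.0000
-12.0000·x + 0.0000·y = c_1−c_3 = -48.0000
solve first two rows → x=4.0000, y=1.5000

(4.0000, 1.5000)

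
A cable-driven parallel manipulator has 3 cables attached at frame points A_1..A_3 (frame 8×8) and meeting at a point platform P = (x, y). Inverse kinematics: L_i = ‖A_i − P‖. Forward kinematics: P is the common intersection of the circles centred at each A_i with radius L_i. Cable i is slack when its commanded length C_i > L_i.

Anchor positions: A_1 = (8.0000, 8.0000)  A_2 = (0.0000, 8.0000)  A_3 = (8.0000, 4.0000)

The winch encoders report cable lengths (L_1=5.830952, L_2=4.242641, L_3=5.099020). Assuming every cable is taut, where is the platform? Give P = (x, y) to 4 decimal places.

(3.0000, 5.0000)

each cable: (A_i−P)·(A_i−P) = L_i²; let c_i = ‖A_i‖²−L_i²
c_1 = 64.0000+64.0000−34.0000 = 94.0000
row 1: 16.0000x + 0.0000y = 48.0000  (c_2=46.0000)
row 2: 0.0000x + 8.0000y = 40.0000  (c_3=54.0000)
Cramer on rows 1–2 → x = 3.0000, y = 5.0000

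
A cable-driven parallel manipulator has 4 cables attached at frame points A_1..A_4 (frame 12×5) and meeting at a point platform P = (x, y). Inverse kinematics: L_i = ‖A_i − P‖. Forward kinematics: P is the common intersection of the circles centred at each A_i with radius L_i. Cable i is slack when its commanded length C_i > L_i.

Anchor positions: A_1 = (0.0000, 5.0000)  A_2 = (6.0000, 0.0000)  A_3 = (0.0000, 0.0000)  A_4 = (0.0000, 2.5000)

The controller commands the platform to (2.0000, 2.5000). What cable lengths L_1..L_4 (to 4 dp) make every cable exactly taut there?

cable 1: Δx=-2.0000, Δy=2.5000; L_1 = √(Δx²+Δy²) = 3.2016
cable 2: Δx=4.0000, Δy=-2.5000; L_2 = √(Δx²+Δy²) = 4.7170
cable 3: Δx=-2.0000, Δy=-2.5000; L_3 = √(Δx²+Δy²) = 3.2016
cable 4: Δx=-2.0000, Δy=0.0000; L_4 = √(Δx²+Δy²) = 2.0000

(3.2016, 4.7170, 3.2016, 2.0000)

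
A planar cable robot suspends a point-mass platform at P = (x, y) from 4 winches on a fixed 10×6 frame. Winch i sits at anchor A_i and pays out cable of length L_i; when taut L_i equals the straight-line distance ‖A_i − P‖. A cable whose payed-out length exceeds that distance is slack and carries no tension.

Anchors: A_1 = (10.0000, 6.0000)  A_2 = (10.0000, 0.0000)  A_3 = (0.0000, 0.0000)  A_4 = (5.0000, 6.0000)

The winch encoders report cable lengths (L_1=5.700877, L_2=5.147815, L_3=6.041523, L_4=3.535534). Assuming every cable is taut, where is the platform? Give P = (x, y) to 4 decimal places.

circle eqns → linear via eq_j − eq_1; set q_j = A_j·A_j − L_j²
q_1 = 100.0000+36.0000−32.5000 = 103.5000
0.0000·x + 12.0000·y = q_1−q_2 = 30.0000
20.0000·x + 12.0000·y = q_1−q_3 = 140.0000
10.0000·x + 0.0000·y = q_1−q_4 = 55.0000
solve first two rows → x=5.5000, y=2.5000
check cable 4: ‖A_4−P‖² = 12.5000 ≈ L_4² = 12.5000 ✓

(5.5000, 2.5000)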